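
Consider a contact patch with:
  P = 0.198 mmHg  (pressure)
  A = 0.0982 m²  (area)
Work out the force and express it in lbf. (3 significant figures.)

0.583 lbf

Rearranging: F = P·A.
P = 0.198 mmHg = 26.40 Pa; A = 0.0982 m².
F = 2.592 N  (the unit combination reduces to kg·m/s² = N)
2.592 N × (1 lbf / 4.448 N) = 0.5828 lbf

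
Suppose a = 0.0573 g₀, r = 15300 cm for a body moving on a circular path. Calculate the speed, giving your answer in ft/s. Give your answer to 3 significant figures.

Rearranging a = v²/r for v: v = √(a·r).
a = 0.0573 g₀ = 0.5619 m/s²; r = 15300 cm = 153.0 m.
v = 9.272 m/s
9.272 m/s × (1 ft/s / 0.3048 m/s) = 30.42 ft/s

30.4 ft/s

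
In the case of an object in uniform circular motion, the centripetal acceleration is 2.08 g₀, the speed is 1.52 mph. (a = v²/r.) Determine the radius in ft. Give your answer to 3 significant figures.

0.0743 ft

Rearranging: r = v²/a.
a = 2.08 g₀ = 20.40 m/s²; v = 1.52 mph = 0.6795 m/s.
r = 0.02264 m
0.02264 m × (1 ft / 0.3048 m) = 0.07426 ft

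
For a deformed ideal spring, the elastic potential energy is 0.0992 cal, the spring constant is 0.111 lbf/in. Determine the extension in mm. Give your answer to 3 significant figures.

Solving U = ½k·x² for x: x = √(2U/k).
U = 0.0992 cal = 0.4151 J; k = 0.111 lbf/in = 19.44 N/m.
x = 0.2066 m
0.2066 m × (1 mm / 0.001000 m) = 206.6 mm

207 mm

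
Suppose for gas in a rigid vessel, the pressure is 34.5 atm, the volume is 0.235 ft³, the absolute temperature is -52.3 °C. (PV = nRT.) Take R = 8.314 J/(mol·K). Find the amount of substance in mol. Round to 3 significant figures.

From the ideal-gas law: n = PV/(RT).
P = 34.5 atm = 3.496×10^6 Pa; V = 0.235 ft³ = 0.006654 m³; T = -52.3 °C = 220.8 K; R = 8.314 J/(mol·K).
n = 12.67 mol

12.7 mol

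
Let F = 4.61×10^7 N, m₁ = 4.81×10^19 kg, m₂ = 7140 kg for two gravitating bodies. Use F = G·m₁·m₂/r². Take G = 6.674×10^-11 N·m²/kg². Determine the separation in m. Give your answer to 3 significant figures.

705 m

From Newton's law of gravitation: r = √(G·m₁m₂/F).
F = 4.61×10^7 N; m₁ = 4.81×10^19 kg; m₂ = 7140 kg; G = 6.674×10^-11 N·m²/kg².
r = 705.1 m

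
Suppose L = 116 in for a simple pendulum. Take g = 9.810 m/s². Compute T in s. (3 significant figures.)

3.44 s

Directly: T = 2π√(L/g).
L = 116 in = 2.946 m; g = 9.810 m/s².
T = 3.443 s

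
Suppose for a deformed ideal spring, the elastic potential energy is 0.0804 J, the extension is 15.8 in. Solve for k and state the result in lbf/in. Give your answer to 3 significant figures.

0.00570 lbf/in

Rearranging: k = 2U/x².
U = 0.0804 J; x = 15.8 in = 0.4013 m.
k = 0.9984 N/m
0.9984 N/m × (1 lbf/in / 175.1 N/m) = 0.005701 lbf/in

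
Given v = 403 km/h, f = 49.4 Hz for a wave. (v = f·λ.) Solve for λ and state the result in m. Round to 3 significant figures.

Rearranging v = f·λ for λ: λ = v/f.
v = 403 km/h = 111.9 m/s; f = 49.4 Hz.
λ = 2.266 m

2.27 m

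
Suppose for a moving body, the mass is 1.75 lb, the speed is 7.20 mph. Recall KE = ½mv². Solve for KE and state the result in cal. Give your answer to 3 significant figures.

0.983 cal

Directly: KE = ½mv².
m = 1.75 lb = 0.7938 kg; v = 7.20 mph = 3.219 m/s.
KE = 4.112 J
4.112 J × (1 cal / 4.184 J) = 0.9827 cal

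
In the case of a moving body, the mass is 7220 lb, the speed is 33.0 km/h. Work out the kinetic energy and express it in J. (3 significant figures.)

Directly: KE = ½mv².
m = 7220 lb = 3275 kg; v = 33.0 km/h = 9.167 m/s.
KE = 1.376×10^5 J

1.38×10^5 J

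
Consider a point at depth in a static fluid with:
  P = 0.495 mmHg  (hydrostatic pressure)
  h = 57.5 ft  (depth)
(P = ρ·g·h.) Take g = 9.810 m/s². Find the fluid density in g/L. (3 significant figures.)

Rearranging: ρ = P/(g·h).
P = 0.495 mmHg = 65.99 Pa; h = 57.5 ft = 17.53 m; g = 9.810 m/s².
ρ = 0.3838 kg/m³
Since 1 g/L = 1 kg/m³, 0.3838 g/L.

0.384 g/L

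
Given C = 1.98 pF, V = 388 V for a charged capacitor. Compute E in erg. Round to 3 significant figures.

1.49 erg

E is given directly by: E = ½CV².
C = 1.98 pF = 1.980×10^-12 F; V = 388 V.
E = 1.490×10^-7 J
1.490×10^-7 J × (1 erg / 1.000×10^-7 J) = 1.490 erg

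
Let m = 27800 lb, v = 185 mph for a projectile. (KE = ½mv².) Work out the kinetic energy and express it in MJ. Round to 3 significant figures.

43.1 MJ

Directly: KE = ½mv².
m = 27800 lb = 12610 kg; v = 185 mph = 82.70 m/s.
KE = 4.312×10^7 J  (the unit combination reduces to kg·m²/s² = J)
4.312×10^7 J × (1 MJ / 1.000×10^6 J) = 43.12 MJ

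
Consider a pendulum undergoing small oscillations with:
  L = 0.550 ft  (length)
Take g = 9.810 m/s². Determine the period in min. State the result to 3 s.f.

Directly: T = 2π√(L/g).
L = 0.550 ft = 0.1676 m; g = 9.810 m/s².
T = 0.8214 s
0.8214 s × (1 min / 60.00 s) = 0.01369 min

0.0137 min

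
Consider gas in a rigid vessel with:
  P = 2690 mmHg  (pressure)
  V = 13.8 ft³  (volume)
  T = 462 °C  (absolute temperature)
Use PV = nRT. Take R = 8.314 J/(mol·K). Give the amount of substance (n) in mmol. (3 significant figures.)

22900 mmol

Rearranging PV = nRT for n: n = PV/(RT).
P = 2690 mmHg = 3.586×10^5 Pa; V = 13.8 ft³ = 0.3908 m³; T = 462 °C = 735.1 K; R = 8.314 J/(mol·K).
n = 22.93 mol
22.93 mol × (1 mmol / 0.001000 mol) = 22929 mmol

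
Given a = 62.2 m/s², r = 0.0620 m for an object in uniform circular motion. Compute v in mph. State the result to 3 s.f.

Rearranging: v = √(a·r).
a = 62.2 m/s²; r = 0.0620 m.
v = 1.964 m/s
1.964 m/s × (1 mph / 0.4470 m/s) = 4.393 mph

4.39 mph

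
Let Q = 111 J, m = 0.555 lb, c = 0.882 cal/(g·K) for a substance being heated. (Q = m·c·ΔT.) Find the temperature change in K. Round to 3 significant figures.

0.119 K

Rearranging: ΔT = Q/(m·c).
Q = 111 J; m = 0.555 lb = 0.2517 kg; c = 0.882 cal/(g·K) = 3690 J/(kg·K).
ΔT = 0.1195 K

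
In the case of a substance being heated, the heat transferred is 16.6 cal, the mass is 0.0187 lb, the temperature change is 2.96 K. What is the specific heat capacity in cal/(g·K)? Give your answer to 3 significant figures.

Rearranging: c = Q/(m·ΔT).
Q = 16.6 cal = 69.45 J; m = 0.0187 lb = 0.008482 kg; ΔT = 2.96 K.
c = 2766 J/(kg·K)
2766 J/(kg·K) × (1 cal/(g·K) / 4184 J/(kg·K)) = 0.6612 cal/(g·K)

0.661 cal/(g·K)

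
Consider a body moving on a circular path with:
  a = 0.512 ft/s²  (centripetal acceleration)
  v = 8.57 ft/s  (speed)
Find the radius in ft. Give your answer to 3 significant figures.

143 ft

Solving a = v²/r for r: r = v²/a.
a = 0.512 ft/s² = 0.1561 m/s²; v = 8.57 ft/s = 2.612 m/s.
r = 43.72 m
43.72 m × (1 ft / 0.3048 m) = 143.4 ft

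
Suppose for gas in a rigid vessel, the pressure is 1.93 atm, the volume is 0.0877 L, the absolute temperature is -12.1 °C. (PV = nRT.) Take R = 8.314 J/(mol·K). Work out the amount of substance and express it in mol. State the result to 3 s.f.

Rearranging: n = PV/(RT).
P = 1.93 atm = 1.956×10^5 Pa; V = 0.0877 L = 8.770×10^-5 m³; T = -12.1 °C = 261.0 K; R = 8.314 J/(mol·K).
n = 0.007902 mol

0.00790 mol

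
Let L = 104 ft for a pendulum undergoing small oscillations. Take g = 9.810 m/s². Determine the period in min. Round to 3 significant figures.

0.188 min

T is given directly by: T = 2π√(L/g).
L = 104 ft = 31.70 m; g = 9.810 m/s².
T = 11.29 s
11.29 s × (1 min / 60.00 s) = 0.1882 min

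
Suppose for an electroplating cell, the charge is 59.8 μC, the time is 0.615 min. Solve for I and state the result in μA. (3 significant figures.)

1.62 μA

Rearranging q = I·t for I: I = q/t.
q = 59.8 μC = 5.980×10^-5 C; t = 0.615 min = 36.90 s.
I = 1.621×10^-6 A
1.621×10^-6 A × (1 μA / 1.000×10^-6 A) = 1.621 μA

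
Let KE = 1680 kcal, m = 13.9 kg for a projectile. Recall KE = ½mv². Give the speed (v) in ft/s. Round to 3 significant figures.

3300 ft/s

Rearranging KE = ½mv² for v: v = √(2·KE/m).
KE = 1680 kcal = 7.029×10^6 J; m = 13.9 kg.
v = 1006 m/s
1006 m/s × (1 ft/s / 0.3048 m/s) = 3299 ft/s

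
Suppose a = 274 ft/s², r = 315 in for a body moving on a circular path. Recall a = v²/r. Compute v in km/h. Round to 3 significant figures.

Rearranging a = v²/r for v: v = √(a·r).
a = 274 ft/s² = 83.52 m/s²; r = 315 in = 8.001 m.
v = 25.85 m/s
25.85 m/s × (1 km/h / 0.2778 m/s) = 93.06 km/h

93.1 km/h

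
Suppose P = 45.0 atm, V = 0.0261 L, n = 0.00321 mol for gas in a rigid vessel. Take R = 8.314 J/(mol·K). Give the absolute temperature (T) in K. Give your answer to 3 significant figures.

4460 K

From the ideal-gas law: T = PV/(nR).
P = 45.0 atm = 4.560×10^6 Pa; V = 0.0261 L = 2.610×10^-5 m³; n = 0.00321 mol; R = 8.314 J/(mol·K).
T = 4459 K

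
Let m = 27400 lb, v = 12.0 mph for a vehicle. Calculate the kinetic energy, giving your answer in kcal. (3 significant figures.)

Directly: KE = ½mv².
m = 27400 lb = 12428 kg; v = 12.0 mph = 5.364 m/s.
KE = 1.788×10^5 J
1.788×10^5 J × (1 kcal / 4184 J) = 42.74 kcal

42.7 kcal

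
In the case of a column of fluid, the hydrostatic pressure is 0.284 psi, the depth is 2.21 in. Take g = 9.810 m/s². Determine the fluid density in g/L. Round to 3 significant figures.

3560 g/L

Rearranging: ρ = P/(g·h).
P = 0.284 psi = 1958 Pa; h = 2.21 in = 0.05613 m; g = 9.810 m/s².
ρ = 3556 kg/m³
Since 1 g/L = 1 kg/m³, 3556 g/L.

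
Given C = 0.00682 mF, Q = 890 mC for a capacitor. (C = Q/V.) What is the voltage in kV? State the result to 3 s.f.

130 kV

Solving C = Q/V for V: V = Q/C.
C = 0.00682 mF = 6.820×10^-6 F; Q = 890 mC = 0.8900 C.
V = 1.305×10^5 V
1.305×10^5 V × (1 kV / 1000 V) = 130.5 kV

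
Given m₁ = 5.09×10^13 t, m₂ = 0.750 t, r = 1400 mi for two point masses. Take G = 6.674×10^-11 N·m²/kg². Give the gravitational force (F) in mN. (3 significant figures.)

From Newton's law of gravitation: F = Gm₁m₂/r².
m₁ = 5.09×10^13 t = 5.090×10^16 kg; m₂ = 0.750 t = 750.0 kg; r = 1400 mi = 2.253×10^6 m; G = 6.674×10^-11 N·m²/kg².
F = 5.019×10^-4 N  (the unit combination reduces to kg·m/s² = N)
5.019×10^-4 N × (1 mN / 0.001000 N) = 0.5019 mN

0.502 mN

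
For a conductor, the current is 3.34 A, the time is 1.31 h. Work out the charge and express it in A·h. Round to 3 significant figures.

4.38 A·h

Directly: q = It.
I = 3.34 A; t = 1.31 h = 4716 s.
q = 15751 C
15751 C × (1 A·h / 3600 C) = 4.375 A·h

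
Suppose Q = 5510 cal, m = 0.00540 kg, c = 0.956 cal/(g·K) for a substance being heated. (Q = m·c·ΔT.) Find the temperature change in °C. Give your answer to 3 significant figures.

Rearranging: ΔT = Q/(m·c).
Q = 5510 cal = 23054 J; m = 0.00540 kg; c = 0.956 cal/(g·K) = 4000 J/(kg·K).
ΔT = 1067 K
Since 1 °C = 1 K, 1067 °C.

1070 °C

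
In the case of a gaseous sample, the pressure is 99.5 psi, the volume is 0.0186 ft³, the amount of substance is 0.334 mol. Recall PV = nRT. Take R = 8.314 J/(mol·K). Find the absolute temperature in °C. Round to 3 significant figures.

From the ideal-gas law: T = PV/(nR).
P = 99.5 psi = 6.860×10^5 Pa; V = 0.0186 ft³ = 5.267×10^-4 m³; n = 0.334 mol; R = 8.314 J/(mol·K).
T = 130.1 K
130.1 K − 273.15 = -143.0 °C

-143 °C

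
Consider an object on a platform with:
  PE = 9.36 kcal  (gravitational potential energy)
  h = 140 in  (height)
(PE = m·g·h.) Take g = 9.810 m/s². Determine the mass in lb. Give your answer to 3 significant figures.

2470 lb

Rearranging PE = m·g·h for m: m = PE/(g·h).
PE = 9.36 kcal = 39162 J; h = 140 in = 3.556 m; g = 9.810 m/s².
m = 1123 kg
1123 kg × (1 lb / 0.4536 kg) = 2475 lb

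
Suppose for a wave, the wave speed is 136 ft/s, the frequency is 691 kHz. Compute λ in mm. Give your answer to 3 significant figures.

Solving v = f·λ for λ: λ = v/f.
v = 136 ft/s = 41.45 m/s; f = 691 kHz = 6.910×10^5 Hz.
λ = 5.999×10^-5 m
5.999×10^-5 m × (1 mm / 0.001000 m) = 0.05999 mm

0.0600 mm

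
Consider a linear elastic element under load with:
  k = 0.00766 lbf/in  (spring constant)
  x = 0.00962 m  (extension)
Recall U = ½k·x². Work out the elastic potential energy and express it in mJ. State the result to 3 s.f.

0.0621 mJ

Directly: U = ½kx².
k = 0.00766 lbf/in = 1.341 N/m; x = 0.00962 m.
U = 6.207×10^-5 J  (the unit combination reduces to kg·m²/s² = J)
6.207×10^-5 J × (1 mJ / 0.001000 J) = 0.06207 mJ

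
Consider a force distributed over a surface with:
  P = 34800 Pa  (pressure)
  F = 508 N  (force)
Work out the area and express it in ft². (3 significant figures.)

0.157 ft²

Solving P = F/A for A: A = F/P.
P = 34800 Pa; F = 508 N.
A = 0.01460 m²
0.01460 m² × (1 ft² / 0.09290 m²) = 0.1571 ft²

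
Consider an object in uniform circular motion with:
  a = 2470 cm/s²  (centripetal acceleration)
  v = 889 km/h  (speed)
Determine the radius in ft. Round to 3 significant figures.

Rearranging a = v²/r for r: r = v²/a.
a = 2470 cm/s² = 24.70 m/s²; v = 889 km/h = 246.9 m/s.
r = 2469 m
2469 m × (1 ft / 0.3048 m) = 8100 ft

8100 ft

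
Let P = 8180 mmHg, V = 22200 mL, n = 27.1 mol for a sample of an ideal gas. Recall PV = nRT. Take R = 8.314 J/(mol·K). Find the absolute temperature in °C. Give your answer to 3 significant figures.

-166 °C

From the ideal-gas law: T = PV/(nR).
P = 8180 mmHg = 1.091×10^6 Pa; V = 22200 mL = 0.02220 m³; n = 27.1 mol; R = 8.314 J/(mol·K).
T = 107.5 K
107.5 K − 273.15 = -165.7 °C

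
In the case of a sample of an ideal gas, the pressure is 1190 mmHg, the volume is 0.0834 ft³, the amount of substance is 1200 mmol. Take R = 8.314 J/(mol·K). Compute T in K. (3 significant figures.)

37.6 K

Rearranging: T = PV/(nR).
P = 1190 mmHg = 1.587×10^5 Pa; V = 0.0834 ft³ = 0.002362 m³; n = 1200 mmol = 1.200 mol; R = 8.314 J/(mol·K).
T = 37.56 K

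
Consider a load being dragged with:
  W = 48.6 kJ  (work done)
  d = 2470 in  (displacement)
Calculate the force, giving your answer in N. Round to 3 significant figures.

775 N

Solving W = F·d for F: F = W/d.
W = 48.6 kJ = 48600 J; d = 2470 in = 62.74 m.
F = 774.7 N  (the unit combination reduces to kg·m/s² = N)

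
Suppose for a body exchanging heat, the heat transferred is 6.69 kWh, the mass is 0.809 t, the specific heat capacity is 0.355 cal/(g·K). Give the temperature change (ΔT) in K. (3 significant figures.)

Rearranging Q = m·c·ΔT for ΔT: ΔT = Q/(m·c).
Q = 6.69 kWh = 2.408×10^7 J; m = 0.809 t = 809.0 kg; c = 0.355 cal/(g·K) = 1485 J/(kg·K).
ΔT = 20.04 K

20.0 K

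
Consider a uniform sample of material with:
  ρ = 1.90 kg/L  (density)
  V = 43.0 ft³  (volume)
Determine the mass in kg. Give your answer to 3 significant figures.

2310 kg

Rearranging ρ = m/V for m: m = ρV.
ρ = 1.90 kg/L = 1900 kg/m³; V = 43.0 ft³ = 1.218 m³.
m = 2313 kg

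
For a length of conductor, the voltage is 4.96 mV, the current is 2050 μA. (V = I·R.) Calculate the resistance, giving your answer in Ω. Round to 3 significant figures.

Solving V = I·R for R: R = V/I.
V = 4.96 mV = 0.004960 V; I = 2050 μA = 0.002050 A.
R = 2.420 Ω

2.42 Ω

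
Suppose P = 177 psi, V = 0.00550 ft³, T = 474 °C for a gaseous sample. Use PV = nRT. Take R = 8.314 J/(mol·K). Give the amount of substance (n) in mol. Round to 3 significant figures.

Solving PV = nRT for n: n = PV/(RT).
P = 177 psi = 1.220×10^6 Pa; V = 0.00550 ft³ = 1.557×10^-4 m³; T = 474 °C = 747.1 K; R = 8.314 J/(mol·K).
n = 0.03060 mol

0.0306 mol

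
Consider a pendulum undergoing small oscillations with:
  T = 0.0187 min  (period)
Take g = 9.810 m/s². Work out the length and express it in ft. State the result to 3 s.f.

Rearranging: L = g·(T/2π)².
T = 0.0187 min = 1.122 s; g = 9.810 m/s².
L = 0.3128 m
0.3128 m × (1 ft / 0.3048 m) = 1.026 ft

1.03 ft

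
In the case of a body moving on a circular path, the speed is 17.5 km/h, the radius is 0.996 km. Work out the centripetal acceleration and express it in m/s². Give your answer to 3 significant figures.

0.0237 m/s²

a is given directly by: a = v²/r.
v = 17.5 km/h = 4.861 m/s; r = 0.996 km = 996.0 m.
a = 0.02373 m/s²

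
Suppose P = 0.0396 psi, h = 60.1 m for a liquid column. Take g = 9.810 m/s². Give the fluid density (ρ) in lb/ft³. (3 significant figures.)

Rearranging P = ρ·g·h for ρ: ρ = P/(g·h).
P = 0.0396 psi = 273.0 Pa; h = 60.1 m; g = 9.810 m/s².
ρ = 0.4631 kg/m³
0.4631 kg/m³ × (1 lb/ft³ / 16.02 kg/m³) = 0.02891 lb/ft³

0.0289 lb/ft³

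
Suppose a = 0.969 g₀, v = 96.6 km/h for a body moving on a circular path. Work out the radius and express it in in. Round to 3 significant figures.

2980 in

Rearranging a = v²/r for r: r = v²/a.
a = 0.969 g₀ = 9.503 m/s²; v = 96.6 km/h = 26.83 m/s.
r = 75.77 m
75.77 m × (1 in / 0.02540 m) = 2983 in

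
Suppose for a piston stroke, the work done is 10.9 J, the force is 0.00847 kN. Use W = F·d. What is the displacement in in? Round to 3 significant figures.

50.7 in

Solving W = F·d for d: d = W/F.
W = 10.9 J; F = 0.00847 kN = 8.470 N.
d = 1.287 m
1.287 m × (1 in / 0.02540 m) = 50.67 in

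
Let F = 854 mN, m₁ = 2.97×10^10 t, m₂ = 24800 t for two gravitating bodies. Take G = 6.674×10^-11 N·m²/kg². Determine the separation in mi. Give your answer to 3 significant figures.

149 mi

Rearranging: r = √(G·m₁m₂/F).
F = 854 mN = 0.8540 N; m₁ = 2.97×10^10 t = 2.970×10^13 kg; m₂ = 24800 t = 2.480×10^7 kg; G = 6.674×10^-11 N·m²/kg².
r = 2.399×10^5 m
2.399×10^5 m × (1 mi / 1609 m) = 149.1 mi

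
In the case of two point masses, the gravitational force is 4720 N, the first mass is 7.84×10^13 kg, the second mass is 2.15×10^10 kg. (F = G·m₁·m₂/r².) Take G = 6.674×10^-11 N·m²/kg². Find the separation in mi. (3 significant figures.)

95.9 mi

Rearranging: r = √(G·m₁m₂/F).
F = 4720 N; m₁ = 7.84×10^13 kg; m₂ = 2.15×10^10 kg; G = 6.674×10^-11 N·m²/kg².
r = 1.544×10^5 m
1.544×10^5 m × (1 mi / 1609 m) = 95.93 mi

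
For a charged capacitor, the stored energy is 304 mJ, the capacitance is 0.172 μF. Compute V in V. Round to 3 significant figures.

Rearranging E = ½C·V² for V: V = √(2E/C).
E = 304 mJ = 0.3040 J; C = 0.172 μF = 1.720×10^-7 F.
V = 1880 V

1880 V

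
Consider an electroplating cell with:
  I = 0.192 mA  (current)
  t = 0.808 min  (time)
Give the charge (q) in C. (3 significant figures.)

Directly: q = It.
I = 0.192 mA = 1.920×10^-4 A; t = 0.808 min = 48.48 s.
q = 0.009308 C

0.00931 C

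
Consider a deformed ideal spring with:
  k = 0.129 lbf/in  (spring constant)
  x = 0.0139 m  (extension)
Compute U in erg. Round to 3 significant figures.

Directly: U = ½kx².
k = 0.129 lbf/in = 22.59 N/m; x = 0.0139 m.
U = 0.002182 J
0.002182 J × (1 erg / 1.000×10^-7 J) = 21824 erg

21800 erg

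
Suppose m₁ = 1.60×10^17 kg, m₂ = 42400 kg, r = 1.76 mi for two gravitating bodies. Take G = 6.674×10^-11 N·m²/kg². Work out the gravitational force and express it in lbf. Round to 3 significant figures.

12700 lbf

From Newton's law of gravitation: F = Gm₁m₂/r².
m₁ = 1.60×10^17 kg; m₂ = 42400 kg; r = 1.76 mi = 2832 m; G = 6.674×10^-11 N·m²/kg².
F = 56435 N
56435 N × (1 lbf / 4.448 N) = 12687 lbf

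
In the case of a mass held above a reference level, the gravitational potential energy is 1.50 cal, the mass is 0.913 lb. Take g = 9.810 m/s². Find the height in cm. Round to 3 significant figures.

154 cm

Rearranging: h = PE/(m·g).
PE = 1.50 cal = 6.276 J; m = 0.913 lb = 0.4141 kg; g = 9.810 m/s².
h = 1.545 m
1.545 m × (1 cm / 0.01000 m) = 154.5 cm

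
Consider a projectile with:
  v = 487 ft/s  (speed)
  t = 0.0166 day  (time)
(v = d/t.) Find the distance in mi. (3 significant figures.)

Solving v = d/t for d: d = v·t.
v = 487 ft/s = 148.4 m/s; t = 0.0166 day = 1434 s.
d = 2.129×10^5 m
2.129×10^5 m × (1 mi / 1609 m) = 132.3 mi

132 mi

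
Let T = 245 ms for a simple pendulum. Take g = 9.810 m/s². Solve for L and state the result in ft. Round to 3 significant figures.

Rearranging T = 2π√(L/g) for L: L = g·(T/2π)².
T = 245 ms = 0.2450 s; g = 9.810 m/s².
L = 0.01492 m
0.01492 m × (1 ft / 0.3048 m) = 0.04894 ft

0.0489 ft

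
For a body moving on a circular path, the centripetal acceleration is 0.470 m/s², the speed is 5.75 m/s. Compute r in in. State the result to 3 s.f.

Solving a = v²/r for r: r = v²/a.
a = 0.470 m/s²; v = 5.75 m/s.
r = 70.35 m
70.35 m × (1 in / 0.02540 m) = 2770 in

2770 in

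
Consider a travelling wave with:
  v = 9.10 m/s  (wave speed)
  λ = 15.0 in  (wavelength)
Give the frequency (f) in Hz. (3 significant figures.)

Rearranging v = f·λ for f: f = v/λ.
v = 9.10 m/s; λ = 15.0 in = 0.3810 m.
f = 23.88 Hz

23.9 Hz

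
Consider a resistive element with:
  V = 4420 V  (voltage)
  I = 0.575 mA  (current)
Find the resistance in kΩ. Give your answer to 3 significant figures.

7690 kΩ

Solving V = I·R for R: R = V/I.
V = 4420 V; I = 0.575 mA = 5.750×10^-4 A.
R = 7.687×10^6 Ω
7.687×10^6 Ω × (1 kΩ / 1000 Ω) = 7687 kΩ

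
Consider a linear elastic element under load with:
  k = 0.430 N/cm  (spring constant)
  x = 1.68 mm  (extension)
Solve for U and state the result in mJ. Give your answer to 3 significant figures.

Directly: U = ½kx².
k = 0.430 N/cm = 43.00 N/m; x = 1.68 mm = 0.001680 m.
U = 6.068×10^-5 J  (the unit combination reduces to kg·m²/s² = J)
6.068×10^-5 J × (1 mJ / 0.001000 J) = 0.06068 mJ

0.0607 mJ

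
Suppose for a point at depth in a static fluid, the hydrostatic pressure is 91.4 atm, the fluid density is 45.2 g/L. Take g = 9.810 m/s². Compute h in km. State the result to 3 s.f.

Solving P = ρ·g·h for h: h = P/(ρ·g).
P = 91.4 atm = 9.261×10^6 Pa; ρ = 45.2 g/L = 45.20 kg/m³; g = 9.810 m/s².
h = 20886 m
20886 m × (1 km / 1000 m) = 20.89 km

20.9 km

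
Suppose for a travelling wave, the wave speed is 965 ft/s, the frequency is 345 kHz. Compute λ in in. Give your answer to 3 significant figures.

Rearranging v = f·λ for λ: λ = v/f.
v = 965 ft/s = 294.1 m/s; f = 345 kHz = 3.450×10^5 Hz.
λ = 8.526×10^-4 m
8.526×10^-4 m × (1 in / 0.02540 m) = 0.03357 in

0.0336 in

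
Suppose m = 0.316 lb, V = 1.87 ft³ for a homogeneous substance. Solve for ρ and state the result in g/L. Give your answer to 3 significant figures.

2.71 g/L

ρ is given directly by: ρ = m/V.
m = 0.316 lb = 0.1433 kg; V = 1.87 ft³ = 0.05295 m³.
ρ = 2.707 kg/m³
Since 1 g/L = 1 kg/m³, 2.707 g/L.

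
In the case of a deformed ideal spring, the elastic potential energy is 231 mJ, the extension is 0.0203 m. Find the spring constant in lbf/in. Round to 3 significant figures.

6.40 lbf/in

Rearranging U = ½k·x² for k: k = 2U/x².
U = 231 mJ = 0.2310 J; x = 0.0203 m.
k = 1121 N/m
1121 N/m × (1 lbf/in / 175.1 N/m) = 6.402 lbf/in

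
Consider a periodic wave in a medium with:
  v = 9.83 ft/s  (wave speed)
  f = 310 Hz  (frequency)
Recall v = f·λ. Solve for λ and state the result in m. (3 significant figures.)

0.00967 m

Rearranging v = f·λ for λ: λ = v/f.
v = 9.83 ft/s = 2.996 m/s; f = 310 Hz.
λ = 0.009665 m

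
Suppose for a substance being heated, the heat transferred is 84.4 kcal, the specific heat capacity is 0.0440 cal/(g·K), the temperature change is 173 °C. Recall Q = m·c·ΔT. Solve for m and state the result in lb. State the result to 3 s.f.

Rearranging Q = m·c·ΔT for m: m = Q/(c·ΔT).
Q = 84.4 kcal = 3.531×10^5 J; c = 0.0440 cal/(g·K) = 184.1 J/(kg·K); ΔT = 173 °C = 173.0 K.
m = 11.09 kg
11.09 kg × (1 lb / 0.4536 kg) = 24.44 lb

24.4 lb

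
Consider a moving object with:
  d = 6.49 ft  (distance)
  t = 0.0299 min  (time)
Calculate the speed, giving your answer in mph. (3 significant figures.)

Directly: v = d/t.
d = 6.49 ft = 1.978 m; t = 0.0299 min = 1.794 s.
v = 1.103 m/s
1.103 m/s × (1 mph / 0.4470 m/s) = 2.467 mph

2.47 mph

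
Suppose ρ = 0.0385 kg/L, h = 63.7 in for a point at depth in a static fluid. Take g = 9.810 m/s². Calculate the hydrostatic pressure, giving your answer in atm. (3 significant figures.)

0.00603 atm

P is given directly by: P = ρgh.
ρ = 0.0385 kg/L = 38.50 kg/m³; h = 63.7 in = 1.618 m; g = 9.810 m/s².
P = 611.1 Pa  (the unit combination reduces to kg/(m·s²) = Pa)
611.1 Pa × (1 atm / 1.013×10^5 Pa) = 0.006031 atm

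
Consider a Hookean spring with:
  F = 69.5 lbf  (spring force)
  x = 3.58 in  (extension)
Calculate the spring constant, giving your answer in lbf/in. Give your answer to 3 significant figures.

From Hooke's law: k = F/x.
F = 69.5 lbf = 309.2 N; x = 3.58 in = 0.09093 m.
k = 3400 N/m
3400 N/m × (1 lbf/in / 175.1 N/m) = 19.41 lbf/in

19.4 lbf/in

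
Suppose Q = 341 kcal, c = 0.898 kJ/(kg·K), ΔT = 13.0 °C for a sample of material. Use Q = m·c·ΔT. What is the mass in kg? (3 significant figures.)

122 kg

Solving Q = m·c·ΔT for m: m = Q/(c·ΔT).
Q = 341 kcal = 1.427×10^6 J; c = 0.898 kJ/(kg·K) = 898.0 J/(kg·K); ΔT = 13.0 °C = 13.00 K.
m = 122.2 kg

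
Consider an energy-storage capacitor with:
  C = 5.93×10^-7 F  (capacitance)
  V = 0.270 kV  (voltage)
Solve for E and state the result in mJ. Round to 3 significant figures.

21.6 mJ

Directly: E = ½CV².
C = 5.93×10^-7 F; V = 0.270 kV = 270.0 V.
E = 0.02161 J
0.02161 J × (1 mJ / 0.001000 J) = 21.61 mJ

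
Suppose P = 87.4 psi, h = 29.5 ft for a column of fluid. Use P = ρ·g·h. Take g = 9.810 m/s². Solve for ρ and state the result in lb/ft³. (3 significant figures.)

Solving P = ρ·g·h for ρ: ρ = P/(g·h).
P = 87.4 psi = 6.026×10^5 Pa; h = 29.5 ft = 8.992 m; g = 9.810 m/s².
ρ = 6832 kg/m³
6832 kg/m³ × (1 lb/ft³ / 16.02 kg/m³) = 426.5 lb/ft³

426 lb/ft³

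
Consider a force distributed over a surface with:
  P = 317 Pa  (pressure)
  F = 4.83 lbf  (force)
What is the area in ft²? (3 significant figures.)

Rearranging P = F/A for A: A = F/P.
P = 317 Pa; F = 4.83 lbf = 21.48 N.
A = 0.06778 m²
0.06778 m² × (1 ft² / 0.09290 m²) = 0.7295 ft²

0.730 ft²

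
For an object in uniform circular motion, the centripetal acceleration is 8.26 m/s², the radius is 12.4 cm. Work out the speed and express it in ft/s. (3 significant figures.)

Solving a = v²/r for v: v = √(a·r).
a = 8.26 m/s²; r = 12.4 cm = 0.1240 m.
v = 1.012 m/s
1.012 m/s × (1 ft/s / 0.3048 m/s) = 3.320 ft/s

3.32 ft/s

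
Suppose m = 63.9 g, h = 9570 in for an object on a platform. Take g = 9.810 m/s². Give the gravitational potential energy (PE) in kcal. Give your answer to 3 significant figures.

PE is given directly by: PE = mgh.
m = 63.9 g = 0.06390 kg; h = 9570 in = 243.1 m; g = 9.810 m/s².
PE = 152.4 J
152.4 J × (1 kcal / 4184 J) = 0.03642 kcal

0.0364 kcal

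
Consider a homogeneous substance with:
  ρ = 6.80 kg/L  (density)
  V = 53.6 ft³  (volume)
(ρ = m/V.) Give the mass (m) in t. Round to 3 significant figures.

10.3 t

Rearranging ρ = m/V for m: m = ρV.
ρ = 6.80 kg/L = 6800 kg/m³; V = 53.6 ft³ = 1.518 m³.
m = 10321 kg
10321 kg × (1 t / 1000 kg) = 10.32 t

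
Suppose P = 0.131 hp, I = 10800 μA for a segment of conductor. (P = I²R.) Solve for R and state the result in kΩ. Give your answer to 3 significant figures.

Rearranging: R = P/I².
P = 0.131 hp = 97.69 W; I = 10800 μA = 0.01080 A.
R = 8.375×10^5 Ω
8.375×10^5 Ω × (1 kΩ / 1000 Ω) = 837.5 kΩ

838 kΩ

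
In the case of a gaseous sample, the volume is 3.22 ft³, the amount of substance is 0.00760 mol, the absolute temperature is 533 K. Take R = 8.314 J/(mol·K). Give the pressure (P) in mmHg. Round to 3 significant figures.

2.77 mmHg

P is given directly by: P = nRT/V.
V = 3.22 ft³ = 0.09118 m³; n = 0.00760 mol; T = 533 K; R = 8.314 J/(mol·K).
P = 369.4 Pa
369.4 Pa × (1 mmHg / 133.3 Pa) = 2.770 mmHg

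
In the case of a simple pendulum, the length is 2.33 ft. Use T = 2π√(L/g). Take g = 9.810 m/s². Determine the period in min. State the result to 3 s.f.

Directly: T = 2π√(L/g).
L = 2.33 ft = 0.7102 m; g = 9.810 m/s².
T = 1.691 s
1.691 s × (1 min / 60.00 s) = 0.02818 min

0.0282 min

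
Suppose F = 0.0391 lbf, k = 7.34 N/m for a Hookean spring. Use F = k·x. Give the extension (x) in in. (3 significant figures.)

Rearranging F = k·x for x: x = F/k.
F = 0.0391 lbf = 0.1739 N; k = 7.34 N/m.
x = 0.02370 m
0.02370 m × (1 in / 0.02540 m) = 0.9329 in

0.933 in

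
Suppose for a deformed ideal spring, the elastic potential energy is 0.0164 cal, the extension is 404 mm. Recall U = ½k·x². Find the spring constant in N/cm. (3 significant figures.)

Rearranging U = ½k·x² for k: k = 2U/x².
U = 0.0164 cal = 0.06862 J; x = 404 mm = 0.4040 m.
k = 0.8408 N/m
0.8408 N/m × (1 N/cm / 100.0 N/m) = 0.008408 N/cm

0.00841 N/cm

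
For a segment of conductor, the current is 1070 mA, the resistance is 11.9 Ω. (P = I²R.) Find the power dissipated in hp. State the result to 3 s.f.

P is given directly by: P = I²R.
I = 1070 mA = 1.070 A; R = 11.9 Ω.
P = 13.62 W
13.62 W × (1 hp / 745.7 W) = 0.01827 hp

0.0183 hp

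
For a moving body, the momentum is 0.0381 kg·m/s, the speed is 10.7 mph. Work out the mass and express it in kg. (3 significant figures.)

Rearranging: m = p/v.
p = 0.0381 kg·m/s; v = 10.7 mph = 4.783 m/s.
m = 0.007965 kg

0.00797 kg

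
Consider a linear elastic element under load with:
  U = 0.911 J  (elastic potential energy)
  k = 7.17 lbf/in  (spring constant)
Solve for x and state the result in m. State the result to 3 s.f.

0.0381 m

Rearranging U = ½k·x² for x: x = √(2U/k).
U = 0.911 J; k = 7.17 lbf/in = 1256 N/m.
x = 0.03809 m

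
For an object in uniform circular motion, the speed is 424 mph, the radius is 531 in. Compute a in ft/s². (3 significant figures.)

Directly: a = v²/r.
v = 424 mph = 189.5 m/s; r = 531 in = 13.49 m.
a = 2664 m/s²
2664 m/s² × (1 ft/s² / 0.3048 m/s²) = 8739 ft/s²

8740 ft/s²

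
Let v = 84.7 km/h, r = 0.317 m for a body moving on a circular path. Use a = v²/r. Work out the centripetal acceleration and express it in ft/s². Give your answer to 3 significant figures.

5730 ft/s²

a is given directly by: a = v²/r.
v = 84.7 km/h = 23.53 m/s; r = 0.317 m.
a = 1746 m/s²
1746 m/s² × (1 ft/s² / 0.3048 m/s²) = 5729 ft/s²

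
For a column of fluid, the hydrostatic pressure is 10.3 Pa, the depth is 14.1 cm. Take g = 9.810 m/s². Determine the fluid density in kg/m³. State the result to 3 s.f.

Rearranging P = ρ·g·h for ρ: ρ = P/(g·h).
P = 10.3 Pa; h = 14.1 cm = 0.1410 m; g = 9.810 m/s².
ρ = 7.446 kg/m³

7.45 kg/m³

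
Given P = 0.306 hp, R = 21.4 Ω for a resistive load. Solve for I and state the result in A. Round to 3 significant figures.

Rearranging P = I²R for I: I = √(P/R).
P = 0.306 hp = 228.2 W; R = 21.4 Ω.
I = 3.265 A

3.27 A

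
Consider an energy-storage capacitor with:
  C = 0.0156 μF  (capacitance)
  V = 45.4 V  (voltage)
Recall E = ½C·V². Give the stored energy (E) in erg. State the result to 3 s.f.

E is given directly by: E = ½CV².
C = 0.0156 μF = 1.560×10^-8 F; V = 45.4 V.
E = 1.608×10^-5 J
1.608×10^-5 J × (1 erg / 1.000×10^-7 J) = 160.8 erg

161 erg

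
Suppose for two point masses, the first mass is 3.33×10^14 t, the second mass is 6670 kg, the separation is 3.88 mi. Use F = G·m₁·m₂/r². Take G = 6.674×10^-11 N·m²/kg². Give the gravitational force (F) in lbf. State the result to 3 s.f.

From Newton's law of gravitation: F = Gm₁m₂/r².
m₁ = 3.33×10^14 t = 3.330×10^17 kg; m₂ = 6670 kg; r = 3.88 mi = 6244 m; G = 6.674×10^-11 N·m²/kg².
F = 3802 N
3802 N × (1 lbf / 4.448 N) = 854.7 lbf

855 lbf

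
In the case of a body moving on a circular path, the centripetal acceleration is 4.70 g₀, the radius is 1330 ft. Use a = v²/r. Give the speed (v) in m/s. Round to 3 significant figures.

137 m/s

Rearranging: v = √(a·r).
a = 4.70 g₀ = 46.09 m/s²; r = 1330 ft = 405.4 m.
v = 136.7 m/s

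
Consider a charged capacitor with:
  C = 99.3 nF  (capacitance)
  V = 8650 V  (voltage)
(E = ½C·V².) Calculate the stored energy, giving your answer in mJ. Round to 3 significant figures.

E is given directly by: E = ½CV².
C = 99.3 nF = 9.930×10^-8 F; V = 8650 V.
E = 3.715 J
3.715 J × (1 mJ / 0.001000 J) = 3715 mJ

3710 mJ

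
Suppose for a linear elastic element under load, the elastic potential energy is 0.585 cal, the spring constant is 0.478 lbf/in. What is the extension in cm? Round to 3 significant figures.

Solving U = ½k·x² for x: x = √(2U/k).
U = 0.585 cal = 2.448 J; k = 0.478 lbf/in = 83.71 N/m.
x = 0.2418 m
0.2418 m × (1 cm / 0.01000 m) = 24.18 cm

24.2 cm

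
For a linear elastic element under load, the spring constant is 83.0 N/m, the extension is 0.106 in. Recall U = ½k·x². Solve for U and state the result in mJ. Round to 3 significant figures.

U is given directly by: U = ½kx².
k = 83.0 N/m; x = 0.106 in = 0.002692 m.
U = 3.008×10^-4 J  (the unit combination reduces to kg·m²/s² = J)
3.008×10^-4 J × (1 mJ / 0.001000 J) = 0.3008 mJ

0.301 mJ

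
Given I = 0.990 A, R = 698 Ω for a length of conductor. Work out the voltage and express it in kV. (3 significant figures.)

From Ohm's law: V = IR.
I = 0.990 A; R = 698 Ω.
V = 691.0 V
691.0 V × (1 kV / 1000 V) = 0.6910 kV

0.691 kV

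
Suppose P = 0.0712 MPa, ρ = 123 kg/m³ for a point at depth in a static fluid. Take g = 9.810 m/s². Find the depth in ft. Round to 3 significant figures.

194 ft

Rearranging: h = P/(ρ·g).
P = 0.0712 MPa = 71200 Pa; ρ = 123 kg/m³; g = 9.810 m/s².
h = 59.01 m
59.01 m × (1 ft / 0.3048 m) = 193.6 ft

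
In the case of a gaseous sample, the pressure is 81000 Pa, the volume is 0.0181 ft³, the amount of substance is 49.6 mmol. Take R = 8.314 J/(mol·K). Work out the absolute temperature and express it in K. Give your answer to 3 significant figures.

From the ideal-gas law: T = PV/(nR).
P = 81000 Pa; V = 0.0181 ft³ = 5.125×10^-4 m³; n = 49.6 mmol = 0.04960 mol; R = 8.314 J/(mol·K).
T = 100.7 K

101 K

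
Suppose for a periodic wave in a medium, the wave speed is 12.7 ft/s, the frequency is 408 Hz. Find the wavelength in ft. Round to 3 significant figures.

Rearranging v = f·λ for λ: λ = v/f.
v = 12.7 ft/s = 3.871 m/s; f = 408 Hz.
λ = 0.009488 m
0.009488 m × (1 ft / 0.3048 m) = 0.03113 ft

0.0311 ft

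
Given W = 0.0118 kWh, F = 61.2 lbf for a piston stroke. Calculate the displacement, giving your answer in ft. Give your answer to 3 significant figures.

512 ft

Rearranging W = F·d for d: d = W/F.
W = 0.0118 kWh = 42480 J; F = 61.2 lbf = 272.2 N.
d = 156.0 m
156.0 m × (1 ft / 0.3048 m) = 512.0 ft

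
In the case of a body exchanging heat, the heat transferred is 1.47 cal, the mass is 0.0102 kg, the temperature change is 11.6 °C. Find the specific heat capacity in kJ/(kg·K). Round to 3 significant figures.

0.0520 kJ/(kg·K)

Rearranging: c = Q/(m·ΔT).
Q = 1.47 cal = 6.150 J; m = 0.0102 kg; ΔT = 11.6 °C = 11.60 K.
c = 51.98 J/(kg·K)
51.98 J/(kg·K) × (1 kJ/(kg·K) / 1000 J/(kg·K)) = 0.05198 kJ/(kg·K)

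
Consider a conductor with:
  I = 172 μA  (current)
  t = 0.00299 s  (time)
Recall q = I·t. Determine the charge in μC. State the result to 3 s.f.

0.514 μC

Directly: q = It.
I = 172 μA = 1.720×10^-4 A; t = 0.00299 s.
q = 5.143×10^-7 C
5.143×10^-7 C × (1 μC / 1.000×10^-6 C) = 0.5143 μC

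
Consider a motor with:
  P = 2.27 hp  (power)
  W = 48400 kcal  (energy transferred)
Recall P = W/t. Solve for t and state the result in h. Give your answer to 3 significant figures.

Solving P = W/t for t: t = W/P.
P = 2.27 hp = 1693 W; W = 48400 kcal = 2.025×10^8 J.
t = 1.196×10^5 s
1.196×10^5 s × (1 h / 3600 s) = 33.23 h

33.2 h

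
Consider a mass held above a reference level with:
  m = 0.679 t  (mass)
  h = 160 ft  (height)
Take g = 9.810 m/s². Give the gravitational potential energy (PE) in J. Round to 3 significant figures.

PE is given directly by: PE = mgh.
m = 0.679 t = 679.0 kg; h = 160 ft = 48.77 m; g = 9.810 m/s².
PE = 3.248×10^5 J  (the unit combination reduces to kg·m²/s² = J)

3.25×10^5 J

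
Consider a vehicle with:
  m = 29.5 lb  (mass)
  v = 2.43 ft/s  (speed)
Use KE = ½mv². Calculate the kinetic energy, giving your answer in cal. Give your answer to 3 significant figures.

Directly: KE = ½mv².
m = 29.5 lb = 13.38 kg; v = 2.43 ft/s = 0.7407 m/s.
KE = 3.670 J  (the unit combination reduces to kg·m²/s² = J)
3.670 J × (1 cal / 4.184 J) = 0.8772 cal

0.877 cal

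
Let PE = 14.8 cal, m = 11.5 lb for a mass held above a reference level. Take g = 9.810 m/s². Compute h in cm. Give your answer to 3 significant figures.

121 cm

Rearranging PE = m·g·h for h: h = PE/(m·g).
PE = 14.8 cal = 61.92 J; m = 11.5 lb = 5.216 kg; g = 9.810 m/s².
h = 1.210 m
1.210 m × (1 cm / 0.01000 m) = 121.0 cm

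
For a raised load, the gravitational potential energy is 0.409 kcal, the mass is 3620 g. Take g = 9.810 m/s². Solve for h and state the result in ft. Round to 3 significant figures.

158 ft

Solving PE = m·g·h for h: h = PE/(m·g).
PE = 0.409 kcal = 1711 J; m = 3620 g = 3.620 kg; g = 9.810 m/s².
h = 48.19 m
48.19 m × (1 ft / 0.3048 m) = 158.1 ft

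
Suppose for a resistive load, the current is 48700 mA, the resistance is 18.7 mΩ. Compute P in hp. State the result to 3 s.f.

0.0595 hp

P is given directly by: P = I²R.
I = 48700 mA = 48.70 A; R = 18.7 mΩ = 0.01870 Ω.
P = 44.35 W
44.35 W × (1 hp / 745.7 W) = 0.05948 hp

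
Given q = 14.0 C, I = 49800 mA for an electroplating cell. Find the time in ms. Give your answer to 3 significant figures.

Rearranging q = I·t for t: t = q/I.
q = 14.0 C; I = 49800 mA = 49.80 A.
t = 0.2811 s
0.2811 s × (1 ms / 0.001000 s) = 281.1 ms

281 ms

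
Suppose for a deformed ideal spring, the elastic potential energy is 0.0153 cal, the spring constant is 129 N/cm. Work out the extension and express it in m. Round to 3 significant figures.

Rearranging U = ½k·x² for x: x = √(2U/k).
U = 0.0153 cal = 0.06402 J; k = 129 N/cm = 12900 N/m.
x = 0.003150 m

0.00315 m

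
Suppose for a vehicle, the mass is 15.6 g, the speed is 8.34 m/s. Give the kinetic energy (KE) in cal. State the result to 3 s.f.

KE is given directly by: KE = ½mv².
m = 15.6 g = 0.01560 kg; v = 8.34 m/s.
KE = 0.5425 J
0.5425 J × (1 cal / 4.184 J) = 0.1297 cal

0.130 cal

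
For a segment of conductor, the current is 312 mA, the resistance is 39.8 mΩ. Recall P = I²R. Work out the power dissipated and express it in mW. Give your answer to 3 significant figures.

3.87 mW

P is given directly by: P = I²R.
I = 312 mA = 0.3120 A; R = 39.8 mΩ = 0.03980 Ω.
P = 0.003874 W  (the unit combination reduces to kg·m²/s³ = W)
0.003874 W × (1 mW / 0.001000 W) = 3.874 mW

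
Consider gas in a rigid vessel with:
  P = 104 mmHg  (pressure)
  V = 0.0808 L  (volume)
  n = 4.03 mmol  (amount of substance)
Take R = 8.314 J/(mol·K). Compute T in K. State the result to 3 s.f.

Solving PV = nRT for T: T = PV/(nR).
P = 104 mmHg = 13865 Pa; V = 0.0808 L = 8.080×10^-5 m³; n = 4.03 mmol = 0.004030 mol; R = 8.314 J/(mol·K).
T = 33.44 K

33.4 K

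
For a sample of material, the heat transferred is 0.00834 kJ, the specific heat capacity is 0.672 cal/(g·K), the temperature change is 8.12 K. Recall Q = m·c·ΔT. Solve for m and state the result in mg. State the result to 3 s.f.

365 mg

Rearranging: m = Q/(c·ΔT).
Q = 0.00834 kJ = 8.340 J; c = 0.672 cal/(g·K) = 2812 J/(kg·K); ΔT = 8.12 K.
m = 3.653×10^-4 kg
3.653×10^-4 kg × (1 mg / 1.000×10^-6 kg) = 365.3 mg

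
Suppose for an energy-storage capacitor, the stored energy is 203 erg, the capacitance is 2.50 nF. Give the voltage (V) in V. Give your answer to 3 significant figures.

127 V

Solving E = ½C·V² for V: V = √(2E/C).
E = 203 erg = 2.030×10^-5 J; C = 2.50 nF = 2.500×10^-9 F.
V = 127.4 V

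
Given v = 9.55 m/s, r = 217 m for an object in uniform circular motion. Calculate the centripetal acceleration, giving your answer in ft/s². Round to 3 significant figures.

Directly: a = v²/r.
v = 9.55 m/s; r = 217 m.
a = 0.4203 m/s²
0.4203 m/s² × (1 ft/s² / 0.3048 m/s²) = 1.379 ft/s²

1.38 ft/s²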